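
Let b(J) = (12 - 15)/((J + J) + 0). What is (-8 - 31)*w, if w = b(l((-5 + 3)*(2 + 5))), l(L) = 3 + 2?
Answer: 117/10 ≈ 11.700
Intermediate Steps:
l(L) = 5
b(J) = -3/(2*J) (b(J) = -3/(2*J + 0) = -3*1/(2*J) = -3/(2*J))
w = -3/10 (w = -3/2/5 = -3/2*⅕ = -3/10 ≈ -0.30000)
(-8 - 31)*w = (-8 - 31)*(-3/10) = -39*(-3/10) = 117/10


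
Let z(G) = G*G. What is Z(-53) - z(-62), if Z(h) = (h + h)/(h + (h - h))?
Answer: -3842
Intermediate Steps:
Z(h) = 2 (Z(h) = (2*h)/(h + 0) = (2*h)/h = 2)
z(G) = G²
Z(-53) - z(-62) = 2 - 1*(-62)² = 2 - 1*3844 = 2 - 3844 = -3842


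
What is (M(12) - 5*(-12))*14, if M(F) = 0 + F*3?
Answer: 1344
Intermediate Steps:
M(F) = 3*F (M(F) = 0 + 3*F = 3*F)
(M(12) - 5*(-12))*14 = (3*12 - 5*(-12))*14 = (36 + 60)*14 = 96*14 = 1344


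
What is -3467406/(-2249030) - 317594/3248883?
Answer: 5275458986839/3653417666745 ≈ 1.4440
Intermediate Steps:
-3467406/(-2249030) - 317594/3248883 = -3467406*(-1/2249030) - 317594*1/3248883 = 1733703/1124515 - 317594/3248883 = 5275458986839/3653417666745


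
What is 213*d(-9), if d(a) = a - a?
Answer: 0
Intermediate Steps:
d(a) = 0
213*d(-9) = 213*0 = 0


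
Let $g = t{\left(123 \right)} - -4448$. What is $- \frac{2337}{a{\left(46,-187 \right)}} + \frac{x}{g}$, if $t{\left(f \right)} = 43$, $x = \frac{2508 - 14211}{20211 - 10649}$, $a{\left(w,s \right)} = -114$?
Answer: $\frac{146719768}{7157157} \approx 20.5$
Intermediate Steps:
$x = - \frac{11703}{9562} \approx -1.2239$
$g = 4491$ ($g = 43 - -4448 = 43 + 4448 = 4491$)
$- \frac{2337}{a{\left(46,-187 \right)}} + \frac{x}{g} = - \frac{2337}{-114} - \frac{11703}{9562 \cdot 4491} = \left(-2337\right) \left(- \frac{1}{114}\right) - \frac{3901}{14314314} = \frac{41}{2} - \frac{3901}{14314314} = \frac{146719768}{7157157}$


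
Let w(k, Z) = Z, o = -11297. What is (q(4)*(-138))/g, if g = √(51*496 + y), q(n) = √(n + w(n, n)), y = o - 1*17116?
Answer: 92*I*√6234/1039 ≈ 6.9913*I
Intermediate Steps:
y = -28413 (y = -11297 - 1*17116 = -11297 - 17116 = -28413)
q(n) = √2*√n (q(n) = √(n + n) = √(2*n) = √2*√n)
g = I*√3117 (g = √(51*496 - 28413) = √(25296 - 28413) = √(-3117) = I*√3117 ≈ 55.83*I)
(q(4)*(-138))/g = ((√2*√4)*(-138))/((I*√3117)) = ((√2*2)*(-138))*(-I*√3117/3117) = ((2*√2)*(-138))*(-I*√3117/3117) = (-276*√2)*(-I*√3117/3117) = 92*I*√6234/1039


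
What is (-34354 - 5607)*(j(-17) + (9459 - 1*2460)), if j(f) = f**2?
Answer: -291235768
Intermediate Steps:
(-34354 - 5607)*(j(-17) + (9459 - 1*2460)) = (-34354 - 5607)*((-17)**2 + (9459 - 1*2460)) = -39961*(289 + (9459 - 2460)) = -39961*(289 + 6999) = -39961*7288 = -291235768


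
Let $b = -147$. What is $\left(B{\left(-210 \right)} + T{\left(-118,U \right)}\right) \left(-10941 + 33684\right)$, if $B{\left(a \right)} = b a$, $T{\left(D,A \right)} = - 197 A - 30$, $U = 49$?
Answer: $481855941$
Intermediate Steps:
$T{\left(D,A \right)} = -30 - 197 A$
$B{\left(a \right)} = - 147 a$
$\left(B{\left(-210 \right)} + T{\left(-118,U \right)}\right) \left(-10941 + 33684\right) = \left(\left(-147\right) \left(-210\right) - 9683\right) \left(-10941 + 33684\right) = \left(30870 - 9683\right) 22743 = 21187 \cdot 22743 = 481855941$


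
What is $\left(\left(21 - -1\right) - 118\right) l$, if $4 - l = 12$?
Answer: $768$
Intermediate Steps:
$l = -8$ ($l = 4 - 12 = -8$)
$\left(\left(21 - -1\right) - 118\right) l = \left(\left(21 - -1\right) - 118\right) \left(-8\right) = \left(\left(21 + 1\right) - 118\right) \left(-8\right) = \left(22 - 118\right) \left(-8\right) = \left(-96\right) \left(-8\right) = 768$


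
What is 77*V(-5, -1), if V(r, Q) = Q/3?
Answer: -77/3 ≈ -25.667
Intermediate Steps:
V(r, Q) = Q/3 (V(r, Q) = Q*(1/3) = Q/3)
77*V(-5, -1) = 77*((1/3)*(-1)) = 77*(-1/3) = -77/3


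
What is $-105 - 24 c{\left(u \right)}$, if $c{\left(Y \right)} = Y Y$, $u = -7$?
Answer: $-1281$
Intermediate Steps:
$c{\left(Y \right)} = Y^{2}$
$-105 - 24 c{\left(u \right)} = -105 - 24 \left(-7\right)^{2} = -105 - 1176 = -1281$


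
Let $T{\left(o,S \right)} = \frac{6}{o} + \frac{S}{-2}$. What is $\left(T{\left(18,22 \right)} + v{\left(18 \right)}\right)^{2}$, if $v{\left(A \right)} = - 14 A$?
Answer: $\frac{620944}{9} \approx 68994.0$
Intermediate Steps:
$T{\left(o,S \right)} = \frac{6}{o} - \frac{S}{2}$ ($T{\left(o,S \right)} = \frac{6}{o} + S \left(- \frac{1}{2}\right) = \frac{6}{o} - \frac{S}{2}$)
$\left(T{\left(18,22 \right)} + v{\left(18 \right)}\right)^{2} = \left(\left(\frac{6}{18} - 11\right) - 252\right)^{2} = \left(\left(6 \cdot \frac{1}{18} - 11\right) - 252\right)^{2} = \left(\left(\frac{1}{3} - 11\right) - 252\right)^{2} = \left(- \frac{32}{3} - 252\right)^{2} = \left(- \frac{788}{3}\right)^{2} = \frac{620944}{9}$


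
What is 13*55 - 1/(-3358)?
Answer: 2400971/3358 ≈ 715.00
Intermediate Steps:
13*55 - 1/(-3358) = 715 - 1*(-1/3358) = 715 + 1/3358 = 2400971/3358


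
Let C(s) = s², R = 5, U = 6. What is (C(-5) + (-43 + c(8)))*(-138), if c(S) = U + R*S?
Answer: -3864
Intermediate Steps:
c(S) = 6 + 5*S
(C(-5) + (-43 + c(8)))*(-138) = ((-5)² + (-43 + (6 + 5*8)))*(-138) = (25 + (-43 + (6 + 40)))*(-138) = (25 + (-43 + 46))*(-138) = (25 + 3)*(-138) = 28*(-138) = -3864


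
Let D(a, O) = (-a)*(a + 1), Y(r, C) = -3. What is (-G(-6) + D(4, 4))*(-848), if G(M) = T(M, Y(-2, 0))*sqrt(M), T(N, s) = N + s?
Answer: 16960 - 7632*I*sqrt(6) ≈ 16960.0 - 18695.0*I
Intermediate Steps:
D(a, O) = -a*(1 + a) (D(a, O) = (-a)*(1 + a) = -a*(1 + a))
G(M) = sqrt(M)*(-3 + M) (G(M) = (M - 3)*sqrt(M) = (-3 + M)*sqrt(M) = sqrt(M)*(-3 + M))
(-G(-6) + D(4, 4))*(-848) = (-sqrt(-6)*(-3 - 6) - 1*4*(1 + 4))*(-848) = (-I*sqrt(6)*(-9) - 1*4*5)*(-848) = (-(-9)*I*sqrt(6) - 20)*(-848) = (9*I*sqrt(6) - 20)*(-848) = (-20 + 9*I*sqrt(6))*(-848) = 16960 - 7632*I*sqrt(6)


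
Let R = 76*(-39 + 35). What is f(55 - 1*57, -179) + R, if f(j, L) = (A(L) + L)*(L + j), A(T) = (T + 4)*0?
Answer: 32095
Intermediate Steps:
R = -304 (R = 76*(-4) = -304)
A(T) = 0 (A(T) = (4 + T)*0 = 0)
f(j, L) = L*(L + j) (f(j, L) = (0 + L)*(L + j) = L*(L + j))
f(55 - 1*57, -179) + R = -179*(-179 + (55 - 1*57)) - 304 = -179*(-179 + (55 - 57)) - 304 = -179*(-179 - 2) - 304 = -179*(-181) - 304 = 32399 - 304 = 32095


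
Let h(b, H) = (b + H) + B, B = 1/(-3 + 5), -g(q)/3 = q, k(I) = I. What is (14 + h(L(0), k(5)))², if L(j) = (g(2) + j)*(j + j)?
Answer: 1521/4 ≈ 380.25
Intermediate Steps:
g(q) = -3*q
L(j) = 2*j*(-6 + j) (L(j) = (-3*2 + j)*(j + j) = (-6 + j)*(2*j) = 2*j*(-6 + j))
B = ½ (B = 1/2 = ½ ≈ 0.50000)
h(b, H) = ½ + H + b (h(b, H) = (b + H) + ½ = (H + b) + ½ = ½ + H + b)
(14 + h(L(0), k(5)))² = (14 + (½ + 5 + 2*0*(-6 + 0)))² = (14 + (½ + 5 + 2*0*(-6)))² = (14 + (½ + 5 + 0))² = (14 + 11/2)² = (39/2)² = 1521/4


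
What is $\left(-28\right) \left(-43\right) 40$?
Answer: $48160$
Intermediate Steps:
$\left(-28\right) \left(-43\right) 40 = 1204 \cdot 40 = 48160$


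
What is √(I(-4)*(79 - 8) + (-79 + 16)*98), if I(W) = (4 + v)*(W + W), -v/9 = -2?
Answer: I*√18670 ≈ 136.64*I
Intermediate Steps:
v = 18 (v = -9*(-2) = 18)
I(W) = 44*W (I(W) = (4 + 18)*(W + W) = 22*(2*W) = 44*W)
√(I(-4)*(79 - 8) + (-79 + 16)*98) = √((44*(-4))*(79 - 8) + (-79 + 16)*98) = √(-176*71 - 63*98) = √(-12496 - 6174) = √(-18670) = I*√18670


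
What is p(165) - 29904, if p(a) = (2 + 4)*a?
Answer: -28914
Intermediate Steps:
p(a) = 6*a
p(165) - 29904 = 6*165 - 29904 = 990 - 29904 = -28914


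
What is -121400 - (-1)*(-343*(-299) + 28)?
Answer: -18815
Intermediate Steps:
-121400 - (-1)*(-343*(-299) + 28) = -121400 - (-1)*(102557 + 28) = -121400 - (-1)*102585 = -121400 - 1*(-102585) = -121400 + 102585 = -18815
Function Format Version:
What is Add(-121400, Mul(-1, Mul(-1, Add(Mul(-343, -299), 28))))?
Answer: -18815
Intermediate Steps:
Add(-121400, Mul(-1, Mul(-1, Add(Mul(-343, -299), 28)))) = Add(-121400, Mul(-1, Mul(-1, Add(102557, 28)))) = Add(-121400, Mul(-1, Mul(-1, 102585))) = Add(-121400, Mul(-1, -102585)) = Add(-121400, 102585) = -18815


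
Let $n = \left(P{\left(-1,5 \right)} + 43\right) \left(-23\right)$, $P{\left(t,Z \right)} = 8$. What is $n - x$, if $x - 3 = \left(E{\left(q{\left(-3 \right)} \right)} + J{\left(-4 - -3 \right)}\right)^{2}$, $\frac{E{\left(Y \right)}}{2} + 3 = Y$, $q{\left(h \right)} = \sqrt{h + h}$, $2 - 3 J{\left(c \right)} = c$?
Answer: $-1177 + 20 i \sqrt{6} \approx -1177.0 + 48.99 i$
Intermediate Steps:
$J{\left(c \right)} = \frac{2}{3} - \frac{c}{3}$
$q{\left(h \right)} = \sqrt{2} \sqrt{h}$ ($q{\left(h \right)} = \sqrt{2 h} = \sqrt{2} \sqrt{h}$)
$E{\left(Y \right)} = -6 + 2 Y$
$x = 3 + \left(-5 + 2 i \sqrt{6}\right)^{2}$ ($x = 3 + \left(\left(-6 + 2 \sqrt{2} \sqrt{-3}\right) + \left(\frac{2}{3} - \frac{-4 - -3}{3}\right)\right)^{2} = 3 + \left(\left(-6 + 2 \sqrt{2} i \sqrt{3}\right) + \left(\frac{2}{3} - \frac{-4 + 3}{3}\right)\right)^{2} = 3 + \left(\left(-6 + 2 i \sqrt{6}\right) + \left(\frac{2}{3} - - \frac{1}{3}\right)\right)^{2} = 3 + \left(\left(-6 + 2 i \sqrt{6}\right) + \left(\frac{2}{3} + \frac{1}{3}\right)\right)^{2} = 3 + \left(\left(-6 + 2 i \sqrt{6}\right) + 1\right)^{2} = 3 + \left(-5 + 2 i \sqrt{6}\right)^{2} \approx 4.0 - 48.99 i$)
$n = -1173$ ($n = \left(8 + 43\right) \left(-23\right) = 51 \left(-23\right) = -1173$)
$n - x = -1173 - \left(4 - 20 i \sqrt{6}\right) = -1177 + 20 i \sqrt{6}$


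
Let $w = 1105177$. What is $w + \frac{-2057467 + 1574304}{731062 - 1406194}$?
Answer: $\frac{746140841527}{675132} \approx 1.1052 \cdot 10^{6}$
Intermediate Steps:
$w + \frac{-2057467 + 1574304}{731062 - 1406194} = 1105177 + \frac{-2057467 + 1574304}{731062 - 1406194} = 1105177 - \frac{483163}{-675132} = 1105177 - - \frac{483163}{675132} = 1105177 + \frac{483163}{675132} = \frac{746140841527}{675132}$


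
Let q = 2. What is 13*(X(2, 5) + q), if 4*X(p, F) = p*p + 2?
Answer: 91/2 ≈ 45.500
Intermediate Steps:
X(p, F) = ½ + p²/4 (X(p, F) = (p*p + 2)/4 = (p² + 2)/4 = (2 + p²)/4 = ½ + p²/4)
13*(X(2, 5) + q) = 13*((½ + (¼)*2²) + 2) = 13*((½ + (¼)*4) + 2) = 13*((½ + 1) + 2) = 13*(3/2 + 2) = 13*(7/2) = 91/2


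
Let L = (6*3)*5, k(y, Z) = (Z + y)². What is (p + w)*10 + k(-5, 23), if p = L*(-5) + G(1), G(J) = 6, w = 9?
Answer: -4026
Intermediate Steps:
L = 90 (L = 18*5 = 90)
p = -444 (p = 90*(-5) + 6 = -450 + 6 = -444)
(p + w)*10 + k(-5, 23) = (-444 + 9)*10 + (23 - 5)² = -435*10 + 18² = -4350 + 324 = -4026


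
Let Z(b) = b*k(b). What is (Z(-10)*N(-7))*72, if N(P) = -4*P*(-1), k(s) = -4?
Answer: -80640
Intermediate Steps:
N(P) = 4*P
Z(b) = -4*b (Z(b) = b*(-4) = -4*b)
(Z(-10)*N(-7))*72 = ((-4*(-10))*(4*(-7)))*72 = (40*(-28))*72 = -1120*72 = -80640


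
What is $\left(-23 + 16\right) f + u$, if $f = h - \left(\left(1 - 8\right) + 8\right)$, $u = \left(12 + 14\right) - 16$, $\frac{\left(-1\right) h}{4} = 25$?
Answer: $717$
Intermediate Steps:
$h = -100$ ($h = \left(-4\right) 25 = -100$)
$u = 10$ ($u = 26 - 16 = 10$)
$f = -101$ ($f = -100 - \left(\left(1 - 8\right) + 8\right) = -100 - \left(-7 + 8\right) = -100 - 1 = -101$)
$\left(-23 + 16\right) f + u = \left(-23 + 16\right) \left(-101\right) + 10 = \left(-7\right) \left(-101\right) + 10 = 707 + 10 = 717$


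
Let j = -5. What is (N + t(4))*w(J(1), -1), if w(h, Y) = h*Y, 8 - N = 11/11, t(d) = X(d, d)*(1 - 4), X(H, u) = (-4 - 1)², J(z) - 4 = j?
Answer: -68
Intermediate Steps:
J(z) = -1 (J(z) = 4 - 5 = -1)
X(H, u) = 25 (X(H, u) = (-5)² = 25)
t(d) = -75 (t(d) = 25*(1 - 4) = 25*(-3) = -75)
N = 7 (N = 8 - 11/11 = 8 - 1*1 = 8 - 1 = 7)
w(h, Y) = Y*h
(N + t(4))*w(J(1), -1) = (7 - 75)*(-1*(-1)) = -68*1 = -68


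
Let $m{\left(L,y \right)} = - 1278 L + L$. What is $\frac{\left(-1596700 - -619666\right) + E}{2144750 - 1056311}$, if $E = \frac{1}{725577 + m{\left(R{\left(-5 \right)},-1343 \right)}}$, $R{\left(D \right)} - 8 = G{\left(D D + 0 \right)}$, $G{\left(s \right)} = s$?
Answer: $- \frac{667740208823}{743878396404} \approx -0.89765$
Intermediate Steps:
$R{\left(D \right)} = 8 + D^{2}$ ($R{\left(D \right)} = 8 + \left(D D + 0\right) = 8 + \left(D^{2} + 0\right) = 8 + D^{2}$)
$m{\left(L,y \right)} = - 1277 L$
$E = \frac{1}{683436}$ ($E = \frac{1}{725577 - 1277 \left(8 + \left(-5\right)^{2}\right)} = \frac{1}{725577 - 1277 \left(8 + 25\right)} = \frac{1}{725577 - 42141} = \frac{1}{683436} \approx 1.4632 \cdot 10^{-6}$)
$\frac{\left(-1596700 - -619666\right) + E}{2144750 - 1056311} = \frac{\left(-1596700 - -619666\right) + \frac{1}{683436}}{2144750 - 1056311} = \frac{\left(-1596700 + 619666\right) + \frac{1}{683436}}{1088439} = \left(-977034 + \frac{1}{683436}\right) \frac{1}{1088439} = \left(- \frac{667740208823}{683436}\right) \frac{1}{1088439} = - \frac{667740208823}{743878396404}$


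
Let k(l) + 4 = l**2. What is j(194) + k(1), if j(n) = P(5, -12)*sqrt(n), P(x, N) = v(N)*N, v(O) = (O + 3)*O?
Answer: -3 - 1296*sqrt(194) ≈ -18054.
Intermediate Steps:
v(O) = O*(3 + O) (v(O) = (3 + O)*O = O*(3 + O))
P(x, N) = N**2*(3 + N) (P(x, N) = (N*(3 + N))*N = N**2*(3 + N))
k(l) = -4 + l**2
j(n) = -1296*sqrt(n) (j(n) = ((-12)**2*(3 - 12))*sqrt(n) = (144*(-9))*sqrt(n) = -1296*sqrt(n))
j(194) + k(1) = -1296*sqrt(194) + (-4 + 1**2) = -1296*sqrt(194) + (-4 + 1) = -1296*sqrt(194) - 3 = -3 - 1296*sqrt(194)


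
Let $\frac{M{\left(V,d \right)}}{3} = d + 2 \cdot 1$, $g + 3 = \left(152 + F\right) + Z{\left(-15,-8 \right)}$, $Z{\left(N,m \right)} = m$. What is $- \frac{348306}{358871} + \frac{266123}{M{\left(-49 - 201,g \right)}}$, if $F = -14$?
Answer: $\frac{95369032711}{138883077} \approx 686.69$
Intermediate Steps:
$g = 127$ ($g = -3 + \left(\left(152 - 14\right) - 8\right) = -3 + \left(138 - 8\right) = -3 + 130 = 127$)
$M{\left(V,d \right)} = 6 + 3 d$ ($M{\left(V,d \right)} = 3 \left(d + 2 \cdot 1\right) = 3 \left(d + 2\right) = 3 \left(2 + d\right) = 6 + 3 d$)
$- \frac{348306}{358871} + \frac{266123}{M{\left(-49 - 201,g \right)}} = - \frac{348306}{358871} + \frac{266123}{6 + 3 \cdot 127} = \left(-348306\right) \frac{1}{358871} + \frac{266123}{6 + 381} = - \frac{348306}{358871} + \frac{266123}{387} = \frac{95369032711}{138883077}$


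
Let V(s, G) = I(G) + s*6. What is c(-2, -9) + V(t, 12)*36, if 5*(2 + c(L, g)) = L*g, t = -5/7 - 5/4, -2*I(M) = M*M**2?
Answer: -1103434/35 ≈ -31527.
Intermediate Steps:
I(M) = -M**3/2 (I(M) = -M*M**2/2 = -M**3/2)
t = -55/28 (t = -5*1/7 - 5*1/4 = -5/7 - 5/4 = -55/28 ≈ -1.9643)
V(s, G) = 6*s - G**3/2 (V(s, G) = -G**3/2 + s*6 = -G**3/2 + 6*s = 6*s - G**3/2)
c(L, g) = -2 + L*g/5 (c(L, g) = -2 + (L*g)/5 = -2 + L*g/5)
c(-2, -9) + V(t, 12)*36 = (-2 + (1/5)*(-2)*(-9)) + (6*(-55/28) - 1/2*12**3)*36 = (-2 + 18/5) + (-165/14 - 1/2*1728)*36 = 8/5 + (-165/14 - 864)*36 = 8/5 - 12261/14*36 = 8/5 - 220698/7 = -1103434/35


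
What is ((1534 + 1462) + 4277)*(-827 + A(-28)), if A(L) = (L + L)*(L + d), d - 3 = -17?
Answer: 11091325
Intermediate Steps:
d = -14 (d = 3 - 17 = -14)
A(L) = 2*L*(-14 + L) (A(L) = (L + L)*(L - 14) = (2*L)*(-14 + L) = 2*L*(-14 + L))
((1534 + 1462) + 4277)*(-827 + A(-28)) = ((1534 + 1462) + 4277)*(-827 + 2*(-28)*(-14 - 28)) = (2996 + 4277)*(-827 + 2*(-28)*(-42)) = 7273*(-827 + 2352) = 7273*1525 = 11091325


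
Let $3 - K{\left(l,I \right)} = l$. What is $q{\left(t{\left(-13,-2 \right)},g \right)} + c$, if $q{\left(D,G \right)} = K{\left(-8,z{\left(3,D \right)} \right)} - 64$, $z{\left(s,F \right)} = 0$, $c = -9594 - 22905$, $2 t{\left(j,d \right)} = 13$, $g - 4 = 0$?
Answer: $-32552$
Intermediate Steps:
$g = 4$ ($g = 4 + 0 = 4$)
$t{\left(j,d \right)} = \frac{13}{2}$ ($t{\left(j,d \right)} = \frac{1}{2} \cdot 13 = \frac{13}{2}$)
$c = -32499$ ($c = -9594 - 22905 = -32499$)
$K{\left(l,I \right)} = 3 - l$
$q{\left(D,G \right)} = -53$ ($q{\left(D,G \right)} = \left(3 - -8\right) - 64 = \left(3 + 8\right) - 64 = 11 - 64 = -53$)
$q{\left(t{\left(-13,-2 \right)},g \right)} + c = -53 - 32499 = -32552$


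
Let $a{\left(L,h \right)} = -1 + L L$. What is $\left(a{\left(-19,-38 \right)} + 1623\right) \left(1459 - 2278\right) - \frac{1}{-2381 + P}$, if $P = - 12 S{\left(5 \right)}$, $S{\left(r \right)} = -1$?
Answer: $- \frac{3847438412}{2369} \approx -1.6241 \cdot 10^{6}$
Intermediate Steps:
$a{\left(L,h \right)} = -1 + L^{2}$
$P = 12$ ($P = \left(-12\right) \left(-1\right) = 12$)
$\left(a{\left(-19,-38 \right)} + 1623\right) \left(1459 - 2278\right) - \frac{1}{-2381 + P} = \left(\left(-1 + \left(-19\right)^{2}\right) + 1623\right) \left(1459 - 2278\right) - \frac{1}{-2381 + 12} = \left(\left(-1 + 361\right) + 1623\right) \left(-819\right) - \frac{1}{-2369} = \left(360 + 1623\right) \left(-819\right) - - \frac{1}{2369} = 1983 \left(-819\right) + \frac{1}{2369} = -1624077 + \frac{1}{2369} = - \frac{3847438412}{2369}$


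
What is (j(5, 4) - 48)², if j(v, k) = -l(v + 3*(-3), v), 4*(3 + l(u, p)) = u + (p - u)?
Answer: 34225/16 ≈ 2139.1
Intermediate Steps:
l(u, p) = -3 + p/4 (l(u, p) = -3 + (u + (p - u))/4 = -3 + p/4)
j(v, k) = 3 - v/4 (j(v, k) = -(-3 + v/4) = 3 - v/4)
(j(5, 4) - 48)² = ((3 - ¼*5) - 48)² = ((3 - 5/4) - 48)² = (7/4 - 48)² = (-185/4)² = 34225/16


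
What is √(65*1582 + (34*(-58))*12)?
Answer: √79166 ≈ 281.36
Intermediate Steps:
√(65*1582 + (34*(-58))*12) = √(102830 - 1972*12) = √(102830 - 23664) = √79166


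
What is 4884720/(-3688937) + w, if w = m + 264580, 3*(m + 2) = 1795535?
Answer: 9551635562893/11066811 ≈ 8.6309e+5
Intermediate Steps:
m = 1795529/3 (m = -2 + (1/3)*1795535 = -2 + 1795535/3 = 1795529/3 ≈ 5.9851e+5)
w = 2589269/3 (w = 1795529/3 + 264580 = 2589269/3 ≈ 8.6309e+5)
4884720/(-3688937) + w = 4884720/(-3688937) + 2589269/3 = 4884720*(-1/3688937) + 2589269/3 = -4884720/3688937 + 2589269/3 = 9551635562893/11066811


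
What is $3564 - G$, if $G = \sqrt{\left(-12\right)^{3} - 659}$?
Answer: $3564 - i \sqrt{2387} \approx 3564.0 - 48.857 i$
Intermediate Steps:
$G = i \sqrt{2387}$ ($G = \sqrt{-1728 - 659} = \sqrt{-2387} = i \sqrt{2387} \approx 48.857 i$)
$3564 - G = 3564 - i \sqrt{2387}$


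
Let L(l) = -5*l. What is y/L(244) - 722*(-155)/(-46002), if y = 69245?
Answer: -332193869/5612244 ≈ -59.191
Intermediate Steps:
y/L(244) - 722*(-155)/(-46002) = 69245/((-5*244)) - 722*(-155)/(-46002) = 69245/(-1220) + 111910*(-1/46002) = 69245*(-1/1220) - 55955/23001 = -13849/244 - 55955/23001 = -332193869/5612244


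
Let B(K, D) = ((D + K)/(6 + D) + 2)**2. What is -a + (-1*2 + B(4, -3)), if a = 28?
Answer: -221/9 ≈ -24.556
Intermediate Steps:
B(K, D) = (2 + (D + K)/(6 + D))**2 (B(K, D) = ((D + K)/(6 + D) + 2)**2 = (2 + (D + K)/(6 + D))**2)
-a + (-1*2 + B(4, -3)) = -1*28 + (-1*2 + (12 + 4 + 3*(-3))**2/(6 - 3)**2) = -28 + (-2 + (12 + 4 - 9)**2/3**2) = -28 + (-2 + (1/9)*7**2) = -28 + (-2 + (1/9)*49) = -28 + (-2 + 49/9) = -28 + 31/9 = -221/9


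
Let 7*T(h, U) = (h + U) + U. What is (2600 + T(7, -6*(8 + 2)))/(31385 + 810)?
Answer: 18087/225365 ≈ 0.080256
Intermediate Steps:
T(h, U) = h/7 + 2*U/7 (T(h, U) = ((h + U) + U)/7 = ((U + h) + U)/7 = (h + 2*U)/7 = h/7 + 2*U/7)
(2600 + T(7, -6*(8 + 2)))/(31385 + 810) = (2600 + ((⅐)*7 + 2*(-6*(8 + 2))/7))/(31385 + 810) = (2600 + (1 + 2*(-6*10)/7))/32195 = (2600 + (1 + (2/7)*(-60)))*(1/32195) = (2600 + (1 - 120/7))*(1/32195) = (2600 - 113/7)*(1/32195) = (18087/7)*(1/32195) = 18087/225365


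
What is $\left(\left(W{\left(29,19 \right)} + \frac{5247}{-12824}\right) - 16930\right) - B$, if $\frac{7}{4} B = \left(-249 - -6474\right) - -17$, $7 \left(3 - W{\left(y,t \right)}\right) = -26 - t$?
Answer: $- \frac{262736031}{12824} \approx -20488.0$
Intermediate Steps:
$W{\left(y,t \right)} = \frac{47}{7} + \frac{t}{7}$ ($W{\left(y,t \right)} = 3 - \frac{-26 - t}{7} = 3 + \left(\frac{26}{7} + \frac{t}{7}\right) = \frac{47}{7} + \frac{t}{7}$)
$B = \frac{24968}{7}$ ($B = \frac{4 \left(\left(-249 - -6474\right) - -17\right)}{7} = \frac{4 \left(\left(-249 + 6474\right) + 17\right)}{7} = \frac{4 \left(6225 + 17\right)}{7} = \frac{4}{7} \cdot 6242 = \frac{24968}{7} \approx 3566.9$)
$\left(\left(W{\left(29,19 \right)} + \frac{5247}{-12824}\right) - 16930\right) - B = \left(\left(\left(\frac{47}{7} + \frac{1}{7} \cdot 19\right) + \frac{5247}{-12824}\right) - 16930\right) - \frac{24968}{7} = \left(\left(\left(\frac{47}{7} + \frac{19}{7}\right) + 5247 \left(- \frac{1}{12824}\right)\right) - 16930\right) - \frac{24968}{7} = \left(\left(\frac{66}{7} - \frac{5247}{12824}\right) - 16930\right) - \frac{24968}{7} = \left(\frac{115665}{12824} - 16930\right) - \frac{24968}{7} = - \frac{216994655}{12824} - \frac{24968}{7} = - \frac{262736031}{12824}$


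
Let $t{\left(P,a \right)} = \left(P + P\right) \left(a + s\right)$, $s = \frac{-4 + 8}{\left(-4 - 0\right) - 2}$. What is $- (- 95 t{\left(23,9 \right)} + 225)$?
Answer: $\frac{108575}{3} \approx 36192.0$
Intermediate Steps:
$s = - \frac{2}{3}$ ($s = \frac{4}{\left(-4 + 0\right) - 2} = \frac{4}{-4 - 2} = \frac{4}{-6} = 4 \left(- \frac{1}{6}\right) = - \frac{2}{3} \approx -0.66667$)
$t{\left(P,a \right)} = 2 P \left(- \frac{2}{3} + a\right)$ ($t{\left(P,a \right)} = \left(P + P\right) \left(a - \frac{2}{3}\right) = 2 P \left(- \frac{2}{3} + a\right)$)
$- (- 95 t{\left(23,9 \right)} + 225) = - (- 95 \cdot \frac{2}{3} \cdot 23 \left(-2 + 3 \cdot 9\right) + 225) = - (- 95 \cdot \frac{2}{3} \cdot 23 \left(-2 + 27\right) + 225) = - (- 95 \cdot \frac{2}{3} \cdot 23 \cdot 25 + 225) = - (\left(-95\right) \frac{1150}{3} + 225) = - (- \frac{109250}{3} + 225) = \left(-1\right) \left(- \frac{108575}{3}\right) = \frac{108575}{3}$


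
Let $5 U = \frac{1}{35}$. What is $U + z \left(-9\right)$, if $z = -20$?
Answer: $\frac{31501}{175} \approx 180.01$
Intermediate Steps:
$U = \frac{1}{175}$ ($U = \frac{1}{5 \cdot 35} = \frac{1}{5} \cdot \frac{1}{35} = \frac{1}{175} \approx 0.0057143$)
$U + z \left(-9\right) = \frac{1}{175} - -180 = \frac{1}{175} + 180 = \frac{31501}{175}$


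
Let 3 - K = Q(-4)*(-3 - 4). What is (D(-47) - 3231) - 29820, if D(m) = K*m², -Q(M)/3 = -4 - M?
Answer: -26424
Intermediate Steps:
Q(M) = 12 + 3*M (Q(M) = -3*(-4 - M) = 12 + 3*M)
K = 3 (K = 3 - (12 + 3*(-4))*(-3 - 4) = 3 - (12 - 12)*(-7) = 3 - 0*(-7) = 3 - 1*0 = 3 + 0 = 3)
D(m) = 3*m²
(D(-47) - 3231) - 29820 = (3*(-47)² - 3231) - 29820 = (3*2209 - 3231) - 29820 = (6627 - 3231) - 29820 = 3396 - 29820 = -26424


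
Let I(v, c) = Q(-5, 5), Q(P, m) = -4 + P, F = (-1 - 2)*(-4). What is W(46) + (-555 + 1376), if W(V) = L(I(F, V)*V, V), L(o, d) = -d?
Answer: 775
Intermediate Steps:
F = 12 (F = -3*(-4) = 12)
I(v, c) = -9 (I(v, c) = -4 - 5 = -9)
W(V) = -V
W(46) + (-555 + 1376) = -1*46 + (-555 + 1376) = -46 + 821 = 775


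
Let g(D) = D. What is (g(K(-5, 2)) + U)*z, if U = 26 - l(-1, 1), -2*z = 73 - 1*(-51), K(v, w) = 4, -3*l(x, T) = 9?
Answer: -2046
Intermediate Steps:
l(x, T) = -3 (l(x, T) = -1/3*9 = -3)
z = -62 (z = -(73 - 1*(-51))/2 = -(73 + 51)/2 = -1/2*124 = -62)
U = 29 (U = 26 - 1*(-3) = 26 + 3 = 29)
(g(K(-5, 2)) + U)*z = (4 + 29)*(-62) = 33*(-62) = -2046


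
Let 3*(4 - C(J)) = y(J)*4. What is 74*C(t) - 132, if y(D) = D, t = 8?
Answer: -1876/3 ≈ -625.33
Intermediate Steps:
C(J) = 4 - 4*J/3 (C(J) = 4 - J*4/3 = 4 - 4*J/3)
74*C(t) - 132 = 74*(4 - 4/3*8) - 132 = 74*(4 - 32/3) - 132 = 74*(-20/3) - 132 = -1480/3 - 132 = -1876/3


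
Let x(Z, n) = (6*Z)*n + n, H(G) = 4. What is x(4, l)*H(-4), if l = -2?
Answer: -200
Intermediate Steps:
x(Z, n) = n + 6*Z*n (x(Z, n) = 6*Z*n + n = n + 6*Z*n)
x(4, l)*H(-4) = -2*(1 + 6*4)*4 = -2*(1 + 24)*4 = -2*25*4 = -50*4 = -200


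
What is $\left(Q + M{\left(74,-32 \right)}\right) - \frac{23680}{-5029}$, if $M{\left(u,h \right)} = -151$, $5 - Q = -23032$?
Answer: $\frac{115117374}{5029} \approx 22891.0$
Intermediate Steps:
$Q = 23037$ ($Q = 5 - -23032 = 5 + 23032 = 23037$)
$\left(Q + M{\left(74,-32 \right)}\right) - \frac{23680}{-5029} = \left(23037 - 151\right) - \frac{23680}{-5029} = 22886 - - \frac{23680}{5029} = 22886 + \frac{23680}{5029} = \frac{115117374}{5029}$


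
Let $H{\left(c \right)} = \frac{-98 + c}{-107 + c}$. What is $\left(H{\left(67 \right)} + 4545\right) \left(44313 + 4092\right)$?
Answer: $\frac{1760305911}{8} \approx 2.2004 \cdot 10^{8}$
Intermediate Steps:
$H{\left(c \right)} = \frac{-98 + c}{-107 + c}$
$\left(H{\left(67 \right)} + 4545\right) \left(44313 + 4092\right) = \left(\frac{-98 + 67}{-107 + 67} + 4545\right) \left(44313 + 4092\right) = \left(\frac{1}{-40} \left(-31\right) + 4545\right) 48405 = \left(\left(- \frac{1}{40}\right) \left(-31\right) + 4545\right) 48405 = \left(\frac{31}{40} + 4545\right) 48405 = \frac{181831}{40} \cdot 48405 = \frac{1760305911}{8}$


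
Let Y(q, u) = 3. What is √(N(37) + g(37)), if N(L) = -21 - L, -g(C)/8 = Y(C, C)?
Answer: I*√82 ≈ 9.0554*I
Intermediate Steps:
g(C) = -24 (g(C) = -8*3 = -24)
√(N(37) + g(37)) = √((-21 - 1*37) - 24) = √((-21 - 37) - 24) = √(-58 - 24) = √(-82) = I*√82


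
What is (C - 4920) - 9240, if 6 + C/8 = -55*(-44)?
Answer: 5152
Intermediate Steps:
C = 19312 (C = -48 + 8*(-55*(-44)) = -48 + 8*2420 = -48 + 19360 = 19312)
(C - 4920) - 9240 = (19312 - 4920) - 9240 = 14392 - 9240 = 5152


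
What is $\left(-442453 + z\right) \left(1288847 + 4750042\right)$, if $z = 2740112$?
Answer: $13875307660851$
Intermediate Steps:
$\left(-442453 + z\right) \left(1288847 + 4750042\right) = \left(-442453 + 2740112\right) \left(1288847 + 4750042\right) = 2297659 \cdot 6038889 = 13875307660851$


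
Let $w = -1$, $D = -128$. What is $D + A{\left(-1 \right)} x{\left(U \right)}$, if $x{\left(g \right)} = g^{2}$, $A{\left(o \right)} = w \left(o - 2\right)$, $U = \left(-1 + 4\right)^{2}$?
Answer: $115$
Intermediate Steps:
$U = 9$ ($U = 3^{2} = 9$)
$A{\left(o \right)} = 2 - o$ ($A{\left(o \right)} = - (o - 2) = - (-2 + o) = 2 - o$)
$D + A{\left(-1 \right)} x{\left(U \right)} = -128 + \left(2 - -1\right) 9^{2} = -128 + \left(2 + 1\right) 81 = -128 + 3 \cdot 81 = -128 + 243 = 115$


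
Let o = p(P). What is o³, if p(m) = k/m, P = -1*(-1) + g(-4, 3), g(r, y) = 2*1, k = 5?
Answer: 125/27 ≈ 4.6296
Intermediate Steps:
g(r, y) = 2
P = 3 (P = -1*(-1) + 2 = 1 + 2 = 3)
p(m) = 5/m
o = 5/3 ≈ 1.6667
o³ = (5/3)³ = 125/27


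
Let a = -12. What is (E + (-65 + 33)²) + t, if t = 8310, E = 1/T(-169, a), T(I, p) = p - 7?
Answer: 177345/19 ≈ 9334.0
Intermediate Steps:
T(I, p) = -7 + p
E = -1/19 (E = 1/(-7 - 12) = 1/(-19) = -1/19 ≈ -0.052632)
(E + (-65 + 33)²) + t = (-1/19 + (-65 + 33)²) + 8310 = (-1/19 + (-32)²) + 8310 = (-1/19 + 1024) + 8310 = 19455/19 + 8310 = 177345/19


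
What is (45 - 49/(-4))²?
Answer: 52441/16 ≈ 3277.6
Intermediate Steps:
(45 - 49/(-4))² = (45 - 49*(-¼))² = (45 + 49/4)² = (229/4)² = 52441/16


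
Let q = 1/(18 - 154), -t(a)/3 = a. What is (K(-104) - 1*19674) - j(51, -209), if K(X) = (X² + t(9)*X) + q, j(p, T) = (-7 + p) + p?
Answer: -835721/136 ≈ -6145.0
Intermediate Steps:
t(a) = -3*a
q = -1/136 (q = 1/(-136) = -1/136 ≈ -0.0073529)
j(p, T) = -7 + 2*p
K(X) = -1/136 + X² - 27*X (K(X) = (X² + (-3*9)*X) - 1/136 = (X² - 27*X) - 1/136 = -1/136 + X² - 27*X)
(K(-104) - 1*19674) - j(51, -209) = ((-1/136 + (-104)² - 27*(-104)) - 1*19674) - (-7 + 2*51) = ((-1/136 + 10816 + 2808) - 19674) - (-7 + 102) = (1852863/136 - 19674) - 1*95 = -822801/136 - 95 = -835721/136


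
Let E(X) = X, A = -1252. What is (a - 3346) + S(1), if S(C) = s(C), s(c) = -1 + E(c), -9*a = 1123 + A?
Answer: -9995/3 ≈ -3331.7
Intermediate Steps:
a = 43/3 (a = -(1123 - 1252)/9 = -⅑*(-129) = 43/3 ≈ 14.333)
s(c) = -1 + c
S(C) = -1 + C
(a - 3346) + S(1) = (43/3 - 3346) + (-1 + 1) = -9995/3 + 0 = -9995/3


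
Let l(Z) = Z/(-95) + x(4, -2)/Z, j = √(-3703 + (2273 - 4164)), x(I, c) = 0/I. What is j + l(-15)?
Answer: 3/19 + I*√5594 ≈ 0.15789 + 74.793*I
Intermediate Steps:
x(I, c) = 0
j = I*√5594 (j = √(-3703 - 1891) = √(-5594) = I*√5594 ≈ 74.793*I)
l(Z) = -Z/95 (l(Z) = Z/(-95) + 0/Z = Z*(-1/95) + 0 = -Z/95 + 0 = -Z/95)
j + l(-15) = I*√5594 - 1/95*(-15) = I*√5594 + 3/19 = 3/19 + I*√5594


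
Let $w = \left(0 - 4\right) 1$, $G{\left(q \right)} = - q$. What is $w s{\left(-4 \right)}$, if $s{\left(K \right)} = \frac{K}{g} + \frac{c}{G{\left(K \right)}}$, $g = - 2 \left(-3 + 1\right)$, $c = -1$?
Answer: $5$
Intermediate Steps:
$g = 4$ ($g = \left(-2\right) \left(-2\right) = 4$)
$s{\left(K \right)} = \frac{1}{K} + \frac{K}{4}$ ($s{\left(K \right)} = \frac{K}{4} - \frac{1}{\left(-1\right) K} = K \frac{1}{4} - - \frac{1}{K} = \frac{K}{4} + \frac{1}{K} = \frac{1}{K} + \frac{K}{4}$)
$w = -4$ ($w = \left(-4\right) 1 = -4$)
$w s{\left(-4 \right)} = - 4 \left(\frac{1}{-4} + \frac{1}{4} \left(-4\right)\right) = - 4 \left(- \frac{1}{4} - 1\right) = \left(-4\right) \left(- \frac{5}{4}\right) = 5$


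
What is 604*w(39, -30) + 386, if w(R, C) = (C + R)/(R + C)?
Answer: 990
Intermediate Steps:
w(R, C) = 1 (w(R, C) = (C + R)/(C + R) = 1)
604*w(39, -30) + 386 = 604*1 + 386 = 604 + 386 = 990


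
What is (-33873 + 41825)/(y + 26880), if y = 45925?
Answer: 7952/72805 ≈ 0.10922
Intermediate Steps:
(-33873 + 41825)/(y + 26880) = (-33873 + 41825)/(45925 + 26880) = 7952/72805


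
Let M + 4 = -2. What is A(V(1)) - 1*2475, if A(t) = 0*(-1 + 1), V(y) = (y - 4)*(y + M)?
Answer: -2475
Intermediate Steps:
M = -6 (M = -4 - 2 = -6)
V(y) = (-6 + y)*(-4 + y) (V(y) = (y - 4)*(y - 6) = (-4 + y)*(-6 + y) = (-6 + y)*(-4 + y))
A(t) = 0 (A(t) = 0*0 = 0)
A(V(1)) - 1*2475 = 0 - 1*2475 = 0 - 2475 = -2475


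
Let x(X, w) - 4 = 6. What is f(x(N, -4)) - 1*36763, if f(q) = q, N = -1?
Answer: -36753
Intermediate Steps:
x(X, w) = 10 (x(X, w) = 4 + 6 = 10)
f(x(N, -4)) - 1*36763 = 10 - 1*36763 = 10 - 36763 = -36753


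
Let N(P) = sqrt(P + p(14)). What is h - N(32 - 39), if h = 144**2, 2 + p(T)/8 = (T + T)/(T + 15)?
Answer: 20736 - I*sqrt(12847)/29 ≈ 20736.0 - 3.9084*I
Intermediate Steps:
p(T) = -16 + 16*T/(15 + T) (p(T) = -16 + 8*((T + T)/(T + 15)) = -16 + 8*((2*T)/(15 + T)) = -16 + 8*(2*T/(15 + T)) = -16 + 16*T/(15 + T))
h = 20736
N(P) = sqrt(-240/29 + P) (N(P) = sqrt(P - 240/(15 + 14)) = sqrt(P - 240/29) = sqrt(-240/29 + P))
h - N(32 - 39) = 20736 - sqrt(-6960 + 841*(32 - 39))/29 = 20736 - sqrt(-6960 + 841*(-7))/29 = 20736 - sqrt(-6960 - 5887)/29 = 20736 - sqrt(-12847)/29 = 20736 - I*sqrt(12847)/29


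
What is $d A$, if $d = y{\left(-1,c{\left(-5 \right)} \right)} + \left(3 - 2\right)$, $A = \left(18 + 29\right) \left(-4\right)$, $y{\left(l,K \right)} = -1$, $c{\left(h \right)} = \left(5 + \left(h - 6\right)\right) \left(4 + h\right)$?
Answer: $0$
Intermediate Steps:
$c{\left(h \right)} = \left(-1 + h\right) \left(4 + h\right)$ ($c{\left(h \right)} = \left(5 + \left(h - 6\right)\right) \left(4 + h\right) = \left(5 + \left(-6 + h\right)\right) \left(4 + h\right) = \left(-1 + h\right) \left(4 + h\right)$)
$A = -188$ ($A = 47 \left(-4\right) = -188$)
$d = 0$ ($d = -1 + \left(3 - 2\right) = -1 + 1 = 0$)
$d A = 0 \left(-188\right) = 0$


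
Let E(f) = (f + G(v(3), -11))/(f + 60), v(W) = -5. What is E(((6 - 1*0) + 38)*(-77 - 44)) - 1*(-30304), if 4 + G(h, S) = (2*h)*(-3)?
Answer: 79762777/2632 ≈ 30305.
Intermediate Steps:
G(h, S) = -4 - 6*h (G(h, S) = -4 + (2*h)*(-3) = -4 - 6*h)
E(f) = (26 + f)/(60 + f) (E(f) = (f + (-4 - 6*(-5)))/(f + 60) = (f + (-4 + 30))/(60 + f) = (f + 26)/(60 + f) = (26 + f)/(60 + f))
E(((6 - 1*0) + 38)*(-77 - 44)) - 1*(-30304) = (26 + ((6 - 1*0) + 38)*(-77 - 44))/(60 + ((6 - 1*0) + 38)*(-77 - 44)) - 1*(-30304) = (26 + ((6 + 0) + 38)*(-121))/(60 + ((6 + 0) + 38)*(-121)) + 30304 = (26 + (6 + 38)*(-121))/(60 + (6 + 38)*(-121)) + 30304 = (26 + 44*(-121))/(60 + 44*(-121)) + 30304 = (26 - 5324)/(60 - 5324) + 30304 = -5298/(-5264) + 30304 = -1/5264*(-5298) + 30304 = 2649/2632 + 30304 = 79762777/2632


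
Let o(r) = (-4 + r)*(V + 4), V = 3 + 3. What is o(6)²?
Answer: 400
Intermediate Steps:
V = 6
o(r) = -40 + 10*r (o(r) = (-4 + r)*(6 + 4) = (-4 + r)*10 = -40 + 10*r)
o(6)² = (-40 + 10*6)² = (-40 + 60)² = 20² = 400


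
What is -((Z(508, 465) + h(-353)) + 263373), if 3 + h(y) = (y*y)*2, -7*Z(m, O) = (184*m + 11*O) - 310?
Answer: -3489839/7 ≈ -4.9855e+5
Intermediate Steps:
Z(m, O) = 310/7 - 184*m/7 - 11*O/7 (Z(m, O) = -((184*m + 11*O) - 310)/7 = -((11*O + 184*m) - 310)/7 = -(-310 + 11*O + 184*m)/7 = 310/7 - 184*m/7 - 11*O/7)
h(y) = -3 + 2*y² (h(y) = -3 + (y*y)*2 = -3 + y²*2 = -3 + 2*y²)
-((Z(508, 465) + h(-353)) + 263373) = -(((310/7 - 184/7*508 - 11/7*465) + (-3 + 2*(-353)²)) + 263373) = -(((310/7 - 93472/7 - 5115/7) + (-3 + 2*124609)) + 263373) = -((-98277/7 + (-3 + 249218)) + 263373) = -((-98277/7 + 249215) + 263373) = -(1646228/7 + 263373) = -1*3489839/7 = -3489839/7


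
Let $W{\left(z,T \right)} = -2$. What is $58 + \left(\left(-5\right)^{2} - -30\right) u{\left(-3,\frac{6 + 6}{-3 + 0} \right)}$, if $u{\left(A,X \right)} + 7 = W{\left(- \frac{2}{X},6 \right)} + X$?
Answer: $-657$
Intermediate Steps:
$u{\left(A,X \right)} = -9 + X$ ($u{\left(A,X \right)} = -7 + \left(-2 + X\right) = -9 + X$)
$58 + \left(\left(-5\right)^{2} - -30\right) u{\left(-3,\frac{6 + 6}{-3 + 0} \right)} = 58 + \left(\left(-5\right)^{2} - -30\right) \left(-9 + \frac{6 + 6}{-3 + 0}\right) = 58 + \left(25 + 30\right) \left(-9 + \frac{12}{-3}\right) = 58 + 55 \left(-9 + 12 \left(- \frac{1}{3}\right)\right) = 58 + 55 \left(-9 - 4\right) = 58 + 55 \left(-13\right) = 58 - 715 = -657$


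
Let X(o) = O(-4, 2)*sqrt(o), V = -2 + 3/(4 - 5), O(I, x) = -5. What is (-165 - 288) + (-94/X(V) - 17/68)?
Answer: -1813/4 - 94*I*sqrt(5)/25 ≈ -453.25 - 8.4076*I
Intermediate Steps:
V = -5 (V = -2 + 3/(-1) = -2 + 3*(-1) = -2 - 3 = -5)
X(o) = -5*sqrt(o)
(-165 - 288) + (-94/X(V) - 17/68) = (-165 - 288) + (-94*I*sqrt(5)/25 - 17/68) = -453 + (-94*I*sqrt(5)/25 - 17*1/68) = -453 + (-94*I*sqrt(5)/25 - 1/4) = -453 + (-1/4 - 94*I*sqrt(5)/25) = -1813/4 - 94*I*sqrt(5)/25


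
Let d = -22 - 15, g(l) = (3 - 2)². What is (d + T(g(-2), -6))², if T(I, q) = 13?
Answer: 576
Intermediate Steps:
g(l) = 1 (g(l) = 1² = 1)
d = -37
(d + T(g(-2), -6))² = (-37 + 13)² = (-24)² = 576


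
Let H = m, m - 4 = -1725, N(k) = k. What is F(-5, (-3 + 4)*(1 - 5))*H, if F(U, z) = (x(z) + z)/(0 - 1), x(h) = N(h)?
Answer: -13768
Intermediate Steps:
x(h) = h
m = -1721 (m = 4 - 1725 = -1721)
F(U, z) = -2*z (F(U, z) = (z + z)/(0 - 1) = (2*z)/(-1) = (2*z)*(-1) = -2*z)
H = -1721
F(-5, (-3 + 4)*(1 - 5))*H = -2*(-3 + 4)*(1 - 5)*(-1721) = -2*(-4)*(-1721) = 8*(-1721) = -13768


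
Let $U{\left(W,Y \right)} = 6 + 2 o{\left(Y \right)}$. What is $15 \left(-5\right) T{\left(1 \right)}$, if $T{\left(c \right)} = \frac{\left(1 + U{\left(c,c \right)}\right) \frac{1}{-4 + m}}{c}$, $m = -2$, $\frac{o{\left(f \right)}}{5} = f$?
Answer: $\frac{425}{2} \approx 212.5$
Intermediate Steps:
$o{\left(f \right)} = 5 f$
$U{\left(W,Y \right)} = 6 + 10 Y$ ($U{\left(W,Y \right)} = 6 + 2 \cdot 5 Y = 6 + 10 Y$)
$T{\left(c \right)} = \frac{- \frac{7}{6} - \frac{5 c}{3}}{c}$ ($T{\left(c \right)} = \frac{\left(1 + \left(6 + 10 c\right)\right) \frac{1}{-4 - 2}}{c} = \frac{\left(7 + 10 c\right) \frac{1}{-6}}{c} = \frac{\left(7 + 10 c\right) \left(- \frac{1}{6}\right)}{c} = \frac{- \frac{7}{6} - \frac{5 c}{3}}{c}$)
$15 \left(-5\right) T{\left(1 \right)} = 15 \left(-5\right) \frac{-7 - 10}{6 \cdot 1} = - 75 \cdot \frac{1}{6} \cdot 1 \left(-7 - 10\right) = - 75 \cdot \frac{1}{6} \cdot 1 \left(-17\right) = \left(-75\right) \left(- \frac{17}{6}\right) = \frac{425}{2}$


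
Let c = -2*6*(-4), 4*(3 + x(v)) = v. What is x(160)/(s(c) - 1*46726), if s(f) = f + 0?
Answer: -37/46678 ≈ -0.00079266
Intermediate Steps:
x(v) = -3 + v/4
c = 48 (c = -12*(-4) = 48)
s(f) = f
x(160)/(s(c) - 1*46726) = (-3 + (1/4)*160)/(48 - 1*46726) = (-3 + 40)/(48 - 46726) = 37/(-46678) = 37*(-1/46678) = -37/46678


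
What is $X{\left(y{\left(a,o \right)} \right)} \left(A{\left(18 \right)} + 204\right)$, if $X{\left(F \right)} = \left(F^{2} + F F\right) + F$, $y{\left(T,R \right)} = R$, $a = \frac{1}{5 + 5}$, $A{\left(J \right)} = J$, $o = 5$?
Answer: $12210$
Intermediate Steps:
$a = \frac{1}{10} \approx 0.1$
$X{\left(F \right)} = F + 2 F^{2}$ ($X{\left(F \right)} = \left(F^{2} + F^{2}\right) + F = 2 F^{2} + F = F + 2 F^{2}$)
$X{\left(y{\left(a,o \right)} \right)} \left(A{\left(18 \right)} + 204\right) = 5 \left(1 + 2 \cdot 5\right) \left(18 + 204\right) = 5 \left(1 + 10\right) 222 = 5 \cdot 11 \cdot 222 = 55 \cdot 222 = 12210$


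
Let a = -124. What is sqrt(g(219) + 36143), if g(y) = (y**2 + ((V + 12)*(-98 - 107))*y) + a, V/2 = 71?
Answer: 5*I*sqrt(273194) ≈ 2613.4*I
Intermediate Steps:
V = 142 (V = 2*71 = 142)
g(y) = -124 + y**2 - 31570*y (g(y) = (y**2 + ((142 + 12)*(-98 - 107))*y) - 124 = (y**2 + (154*(-205))*y) - 124 = (y**2 - 31570*y) - 124 = -124 + y**2 - 31570*y)
sqrt(g(219) + 36143) = sqrt((-124 + 219**2 - 31570*219) + 36143) = sqrt((-124 + 47961 - 6913830) + 36143) = sqrt(-6865993 + 36143) = sqrt(-6829850) = 5*I*sqrt(273194)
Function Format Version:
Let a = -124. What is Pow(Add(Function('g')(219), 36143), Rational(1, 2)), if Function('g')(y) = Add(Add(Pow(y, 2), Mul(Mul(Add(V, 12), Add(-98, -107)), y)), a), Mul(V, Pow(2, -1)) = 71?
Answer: Mul(5, I, Pow(273194, Rational(1, 2))) ≈ Mul(2613.4, I)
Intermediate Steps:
V = 142 (V = Mul(2, 71) = 142)
Function('g')(y) = Add(-124, Pow(y, 2), Mul(-31570, y)) (Function('g')(y) = Add(Add(Pow(y, 2), Mul(Mul(Add(142, 12), Add(-98, -107)), y)), -124) = Add(Add(Pow(y, 2), Mul(Mul(154, -205), y)), -124) = Add(Add(Pow(y, 2), Mul(-31570, y)), -124) = Add(-124, Pow(y, 2), Mul(-31570, y)))
Pow(Add(Function('g')(219), 36143), Rational(1, 2)) = Pow(Add(Add(-124, Pow(219, 2), Mul(-31570, 219)), 36143), Rational(1, 2)) = Pow(Add(Add(-124, 47961, -6913830), 36143), Rational(1, 2)) = Pow(Add(-6865993, 36143), Rational(1, 2)) = Pow(-6829850, Rational(1, 2)) = Mul(5, I, Pow(273194, Rational(1, 2)))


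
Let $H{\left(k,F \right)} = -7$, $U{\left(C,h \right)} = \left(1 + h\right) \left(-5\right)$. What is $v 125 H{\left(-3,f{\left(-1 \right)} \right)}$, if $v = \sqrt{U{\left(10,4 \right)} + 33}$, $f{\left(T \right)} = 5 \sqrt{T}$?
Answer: $- 1750 \sqrt{2} \approx -2474.9$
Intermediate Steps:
$U{\left(C,h \right)} = -5 - 5 h$
$v = 2 \sqrt{2}$ ($v = \sqrt{\left(-5 - 20\right) + 33} = \sqrt{-25 + 33} = \sqrt{8} = 2 \sqrt{2} \approx 2.8284$)
$v 125 H{\left(-3,f{\left(-1 \right)} \right)} = 2 \sqrt{2} \cdot 125 \left(-7\right) = 250 \sqrt{2} \left(-7\right) = - 1750 \sqrt{2}$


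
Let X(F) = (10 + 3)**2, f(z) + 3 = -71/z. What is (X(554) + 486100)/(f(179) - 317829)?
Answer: -87042151/56891999 ≈ -1.5300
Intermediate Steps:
f(z) = -3 - 71/z
X(F) = 169 (X(F) = 13**2 = 169)
(X(554) + 486100)/(f(179) - 317829) = (169 + 486100)/((-3 - 71/179) - 317829) = 486269/((-3 - 71*1/179) - 317829) = 486269/((-3 - 71/179) - 317829) = 486269/(-608/179 - 317829) = 486269/(-56891999/179) = 486269*(-179/56891999) = -87042151/56891999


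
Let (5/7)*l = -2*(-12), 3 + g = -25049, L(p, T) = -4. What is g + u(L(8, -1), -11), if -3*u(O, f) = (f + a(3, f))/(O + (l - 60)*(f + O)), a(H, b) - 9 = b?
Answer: -29461139/1176 ≈ -25052.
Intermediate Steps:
g = -25052 (g = -3 - 25049 = -25052)
a(H, b) = 9 + b
l = 168/5 (l = 7*(-2*(-12))/5 = (7/5)*24 = 168/5 ≈ 33.600)
u(O, f) = -(9 + 2*f)/(3*(-132*f/5 - 127*O/5)) (u(O, f) = -(f + (9 + f))/(3*(O + (168/5 - 60)*(f + O))) = -(9 + 2*f)/(3*(O - 132*(O + f)/5)) = -(9 + 2*f)/(3*(O + (-132*O/5 - 132*f/5))) = -(9 + 2*f)/(3*(-132*f/5 - 127*O/5)))
g + u(L(8, -1), -11) = -25052 + 5*(9 + 2*(-11))/(3*(127*(-4) + 132*(-11))) = -25052 + 5*(9 - 22)/(3*(-508 - 1452)) = -25052 + (5/3)*(-13)/(-1960) = -25052 + (5/3)*(-1/1960)*(-13) = -25052 + 13/1176 = -29461139/1176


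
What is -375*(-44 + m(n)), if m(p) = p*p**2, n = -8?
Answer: 208500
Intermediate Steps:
m(p) = p**3
-375*(-44 + m(n)) = -375*(-44 + (-8)**3) = -375*(-44 - 512) = -375*(-556) = 208500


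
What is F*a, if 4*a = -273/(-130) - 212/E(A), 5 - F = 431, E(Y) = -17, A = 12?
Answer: -527601/340 ≈ -1551.8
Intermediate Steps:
F = -426 (F = 5 - 1*431 = 5 - 431 = -426)
a = 2477/680 (a = (-273/(-130) - 212/(-17))/4 = (-273*(-1/130) - 212*(-1/17))/4 = (21/10 + 212/17)/4 = (1/4)*(2477/170) = 2477/680 ≈ 3.6426)
F*a = -426*2477/680 = -527601/340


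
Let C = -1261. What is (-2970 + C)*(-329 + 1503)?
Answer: -4967194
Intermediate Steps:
(-2970 + C)*(-329 + 1503) = (-2970 - 1261)*(-329 + 1503) = -4231*1174 = -4967194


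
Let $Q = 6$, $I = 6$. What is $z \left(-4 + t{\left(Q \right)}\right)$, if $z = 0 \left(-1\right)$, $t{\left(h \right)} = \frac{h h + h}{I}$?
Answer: $0$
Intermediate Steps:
$t{\left(h \right)} = \frac{h}{6} + \frac{h^{2}}{6}$ ($t{\left(h \right)} = \frac{h h + h}{6} = \left(h^{2} + h\right) \frac{1}{6} = \left(h + h^{2}\right) \frac{1}{6} = \frac{h}{6} + \frac{h^{2}}{6}$)
$z = 0$
$z \left(-4 + t{\left(Q \right)}\right) = 0 \left(-4 + \frac{1}{6} \cdot 6 \left(1 + 6\right)\right) = 0 \left(-4 + \frac{1}{6} \cdot 6 \cdot 7\right) = 0 \left(-4 + 7\right) = 0 \cdot 3 = 0$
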